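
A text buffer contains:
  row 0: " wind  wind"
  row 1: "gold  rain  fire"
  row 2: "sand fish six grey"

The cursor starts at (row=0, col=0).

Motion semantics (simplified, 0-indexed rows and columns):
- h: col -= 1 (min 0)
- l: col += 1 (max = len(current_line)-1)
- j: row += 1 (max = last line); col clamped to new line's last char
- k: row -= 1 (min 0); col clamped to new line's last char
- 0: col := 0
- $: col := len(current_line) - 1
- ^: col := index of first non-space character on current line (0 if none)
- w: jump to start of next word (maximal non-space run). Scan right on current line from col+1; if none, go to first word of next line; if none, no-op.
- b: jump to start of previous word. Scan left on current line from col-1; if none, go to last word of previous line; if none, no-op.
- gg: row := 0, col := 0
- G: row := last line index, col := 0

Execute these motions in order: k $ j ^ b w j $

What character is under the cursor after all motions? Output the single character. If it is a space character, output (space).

After 1 (k): row=0 col=0 char='_'
After 2 ($): row=0 col=10 char='d'
After 3 (j): row=1 col=10 char='_'
After 4 (^): row=1 col=0 char='g'
After 5 (b): row=0 col=7 char='w'
After 6 (w): row=1 col=0 char='g'
After 7 (j): row=2 col=0 char='s'
After 8 ($): row=2 col=17 char='y'

Answer: y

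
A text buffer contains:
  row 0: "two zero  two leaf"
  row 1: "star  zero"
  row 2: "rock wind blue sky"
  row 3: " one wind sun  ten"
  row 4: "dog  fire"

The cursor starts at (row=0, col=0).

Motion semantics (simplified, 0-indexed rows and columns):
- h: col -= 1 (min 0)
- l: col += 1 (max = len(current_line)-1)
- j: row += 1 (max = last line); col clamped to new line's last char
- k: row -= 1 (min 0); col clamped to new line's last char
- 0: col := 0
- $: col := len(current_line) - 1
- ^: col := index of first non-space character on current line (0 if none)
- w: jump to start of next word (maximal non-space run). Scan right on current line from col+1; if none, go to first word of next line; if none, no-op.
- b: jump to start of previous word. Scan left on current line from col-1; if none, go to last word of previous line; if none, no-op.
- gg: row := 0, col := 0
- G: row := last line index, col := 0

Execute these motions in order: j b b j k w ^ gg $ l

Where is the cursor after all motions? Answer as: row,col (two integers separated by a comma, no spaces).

After 1 (j): row=1 col=0 char='s'
After 2 (b): row=0 col=14 char='l'
After 3 (b): row=0 col=10 char='t'
After 4 (j): row=1 col=9 char='o'
After 5 (k): row=0 col=9 char='_'
After 6 (w): row=0 col=10 char='t'
After 7 (^): row=0 col=0 char='t'
After 8 (gg): row=0 col=0 char='t'
After 9 ($): row=0 col=17 char='f'
After 10 (l): row=0 col=17 char='f'

Answer: 0,17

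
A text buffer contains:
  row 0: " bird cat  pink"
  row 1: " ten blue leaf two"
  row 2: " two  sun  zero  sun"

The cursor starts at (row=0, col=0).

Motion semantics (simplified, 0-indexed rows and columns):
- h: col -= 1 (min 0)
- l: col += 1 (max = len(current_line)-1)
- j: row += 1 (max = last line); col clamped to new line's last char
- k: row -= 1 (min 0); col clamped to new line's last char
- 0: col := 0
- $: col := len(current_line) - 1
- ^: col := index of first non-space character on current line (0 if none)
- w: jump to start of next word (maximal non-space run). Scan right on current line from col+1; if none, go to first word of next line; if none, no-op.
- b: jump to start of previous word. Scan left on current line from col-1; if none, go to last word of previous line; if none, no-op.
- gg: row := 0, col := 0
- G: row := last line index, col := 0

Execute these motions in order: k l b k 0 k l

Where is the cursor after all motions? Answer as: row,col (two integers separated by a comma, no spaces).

After 1 (k): row=0 col=0 char='_'
After 2 (l): row=0 col=1 char='b'
After 3 (b): row=0 col=1 char='b'
After 4 (k): row=0 col=1 char='b'
After 5 (0): row=0 col=0 char='_'
After 6 (k): row=0 col=0 char='_'
After 7 (l): row=0 col=1 char='b'

Answer: 0,1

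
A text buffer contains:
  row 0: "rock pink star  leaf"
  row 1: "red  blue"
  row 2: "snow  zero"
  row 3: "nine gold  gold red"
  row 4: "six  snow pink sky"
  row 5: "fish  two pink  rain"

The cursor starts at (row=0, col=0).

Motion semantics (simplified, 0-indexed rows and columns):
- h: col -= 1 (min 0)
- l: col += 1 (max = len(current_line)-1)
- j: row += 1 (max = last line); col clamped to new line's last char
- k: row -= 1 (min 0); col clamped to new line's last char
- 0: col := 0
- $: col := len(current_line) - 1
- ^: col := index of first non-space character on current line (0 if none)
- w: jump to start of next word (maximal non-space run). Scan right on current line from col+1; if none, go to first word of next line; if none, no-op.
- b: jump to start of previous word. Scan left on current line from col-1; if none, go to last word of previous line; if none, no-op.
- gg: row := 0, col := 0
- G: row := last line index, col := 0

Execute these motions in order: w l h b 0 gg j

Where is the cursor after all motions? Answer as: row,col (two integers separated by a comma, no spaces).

After 1 (w): row=0 col=5 char='p'
After 2 (l): row=0 col=6 char='i'
After 3 (h): row=0 col=5 char='p'
After 4 (b): row=0 col=0 char='r'
After 5 (0): row=0 col=0 char='r'
After 6 (gg): row=0 col=0 char='r'
After 7 (j): row=1 col=0 char='r'

Answer: 1,0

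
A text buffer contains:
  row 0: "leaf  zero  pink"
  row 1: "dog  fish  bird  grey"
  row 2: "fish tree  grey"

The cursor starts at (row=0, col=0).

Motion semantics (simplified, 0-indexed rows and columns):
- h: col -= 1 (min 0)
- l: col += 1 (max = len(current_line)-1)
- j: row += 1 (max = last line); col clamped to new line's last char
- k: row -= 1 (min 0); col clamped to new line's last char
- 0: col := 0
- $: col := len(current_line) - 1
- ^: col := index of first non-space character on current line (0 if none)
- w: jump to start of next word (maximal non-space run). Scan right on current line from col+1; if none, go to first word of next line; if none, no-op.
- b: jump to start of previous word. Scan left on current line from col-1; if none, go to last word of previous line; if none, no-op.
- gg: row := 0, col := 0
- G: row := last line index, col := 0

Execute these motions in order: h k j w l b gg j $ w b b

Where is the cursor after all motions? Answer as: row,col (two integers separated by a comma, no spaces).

After 1 (h): row=0 col=0 char='l'
After 2 (k): row=0 col=0 char='l'
After 3 (j): row=1 col=0 char='d'
After 4 (w): row=1 col=5 char='f'
After 5 (l): row=1 col=6 char='i'
After 6 (b): row=1 col=5 char='f'
After 7 (gg): row=0 col=0 char='l'
After 8 (j): row=1 col=0 char='d'
After 9 ($): row=1 col=20 char='y'
After 10 (w): row=2 col=0 char='f'
After 11 (b): row=1 col=17 char='g'
After 12 (b): row=1 col=11 char='b'

Answer: 1,11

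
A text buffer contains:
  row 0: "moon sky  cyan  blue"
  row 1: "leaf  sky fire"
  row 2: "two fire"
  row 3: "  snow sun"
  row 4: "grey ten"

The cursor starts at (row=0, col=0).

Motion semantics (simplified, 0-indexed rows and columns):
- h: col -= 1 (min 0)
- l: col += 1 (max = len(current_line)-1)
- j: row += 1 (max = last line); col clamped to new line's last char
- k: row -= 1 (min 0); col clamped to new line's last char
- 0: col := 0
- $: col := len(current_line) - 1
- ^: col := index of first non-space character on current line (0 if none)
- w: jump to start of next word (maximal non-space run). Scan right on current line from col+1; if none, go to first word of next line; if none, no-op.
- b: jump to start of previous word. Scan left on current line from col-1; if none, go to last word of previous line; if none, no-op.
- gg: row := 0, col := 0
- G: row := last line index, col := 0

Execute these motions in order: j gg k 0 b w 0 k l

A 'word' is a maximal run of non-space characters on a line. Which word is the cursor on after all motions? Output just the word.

After 1 (j): row=1 col=0 char='l'
After 2 (gg): row=0 col=0 char='m'
After 3 (k): row=0 col=0 char='m'
After 4 (0): row=0 col=0 char='m'
After 5 (b): row=0 col=0 char='m'
After 6 (w): row=0 col=5 char='s'
After 7 (0): row=0 col=0 char='m'
After 8 (k): row=0 col=0 char='m'
After 9 (l): row=0 col=1 char='o'

Answer: moon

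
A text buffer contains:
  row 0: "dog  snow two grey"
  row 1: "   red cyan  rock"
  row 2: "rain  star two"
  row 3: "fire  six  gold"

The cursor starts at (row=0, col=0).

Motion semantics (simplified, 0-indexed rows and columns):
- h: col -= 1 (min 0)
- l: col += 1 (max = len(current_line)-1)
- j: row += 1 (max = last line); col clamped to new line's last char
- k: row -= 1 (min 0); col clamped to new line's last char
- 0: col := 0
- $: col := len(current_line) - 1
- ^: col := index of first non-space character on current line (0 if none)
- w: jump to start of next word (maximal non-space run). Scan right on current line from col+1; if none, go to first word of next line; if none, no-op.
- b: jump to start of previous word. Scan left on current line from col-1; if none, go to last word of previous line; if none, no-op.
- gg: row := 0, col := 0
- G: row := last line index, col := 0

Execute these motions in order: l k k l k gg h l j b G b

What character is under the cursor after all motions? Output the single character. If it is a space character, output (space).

Answer: t

Derivation:
After 1 (l): row=0 col=1 char='o'
After 2 (k): row=0 col=1 char='o'
After 3 (k): row=0 col=1 char='o'
After 4 (l): row=0 col=2 char='g'
After 5 (k): row=0 col=2 char='g'
After 6 (gg): row=0 col=0 char='d'
After 7 (h): row=0 col=0 char='d'
After 8 (l): row=0 col=1 char='o'
After 9 (j): row=1 col=1 char='_'
After 10 (b): row=0 col=14 char='g'
After 11 (G): row=3 col=0 char='f'
After 12 (b): row=2 col=11 char='t'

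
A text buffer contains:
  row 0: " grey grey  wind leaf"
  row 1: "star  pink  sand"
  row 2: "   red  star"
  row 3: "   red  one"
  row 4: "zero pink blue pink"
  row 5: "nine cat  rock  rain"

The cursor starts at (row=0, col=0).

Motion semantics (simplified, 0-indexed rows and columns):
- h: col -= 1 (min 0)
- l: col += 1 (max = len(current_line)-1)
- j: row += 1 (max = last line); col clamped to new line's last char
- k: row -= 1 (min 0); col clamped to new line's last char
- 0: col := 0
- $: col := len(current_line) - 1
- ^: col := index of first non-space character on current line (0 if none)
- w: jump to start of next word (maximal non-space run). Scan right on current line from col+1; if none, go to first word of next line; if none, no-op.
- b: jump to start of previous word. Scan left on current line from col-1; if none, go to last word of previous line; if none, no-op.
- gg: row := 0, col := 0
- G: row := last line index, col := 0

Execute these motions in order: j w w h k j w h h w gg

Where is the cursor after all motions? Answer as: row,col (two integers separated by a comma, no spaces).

After 1 (j): row=1 col=0 char='s'
After 2 (w): row=1 col=6 char='p'
After 3 (w): row=1 col=12 char='s'
After 4 (h): row=1 col=11 char='_'
After 5 (k): row=0 col=11 char='_'
After 6 (j): row=1 col=11 char='_'
After 7 (w): row=1 col=12 char='s'
After 8 (h): row=1 col=11 char='_'
After 9 (h): row=1 col=10 char='_'
After 10 (w): row=1 col=12 char='s'
After 11 (gg): row=0 col=0 char='_'

Answer: 0,0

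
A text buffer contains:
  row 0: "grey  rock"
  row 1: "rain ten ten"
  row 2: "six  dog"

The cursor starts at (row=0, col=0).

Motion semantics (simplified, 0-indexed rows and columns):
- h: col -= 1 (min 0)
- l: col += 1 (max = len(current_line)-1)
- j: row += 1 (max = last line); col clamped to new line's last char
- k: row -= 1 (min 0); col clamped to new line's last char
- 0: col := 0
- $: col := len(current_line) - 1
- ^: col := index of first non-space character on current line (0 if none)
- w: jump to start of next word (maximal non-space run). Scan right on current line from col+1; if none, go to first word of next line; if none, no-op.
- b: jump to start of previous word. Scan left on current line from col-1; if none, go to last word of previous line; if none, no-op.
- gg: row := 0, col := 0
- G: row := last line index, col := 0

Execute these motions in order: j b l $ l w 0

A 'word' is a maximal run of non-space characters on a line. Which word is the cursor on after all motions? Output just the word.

Answer: rain

Derivation:
After 1 (j): row=1 col=0 char='r'
After 2 (b): row=0 col=6 char='r'
After 3 (l): row=0 col=7 char='o'
After 4 ($): row=0 col=9 char='k'
After 5 (l): row=0 col=9 char='k'
After 6 (w): row=1 col=0 char='r'
After 7 (0): row=1 col=0 char='r'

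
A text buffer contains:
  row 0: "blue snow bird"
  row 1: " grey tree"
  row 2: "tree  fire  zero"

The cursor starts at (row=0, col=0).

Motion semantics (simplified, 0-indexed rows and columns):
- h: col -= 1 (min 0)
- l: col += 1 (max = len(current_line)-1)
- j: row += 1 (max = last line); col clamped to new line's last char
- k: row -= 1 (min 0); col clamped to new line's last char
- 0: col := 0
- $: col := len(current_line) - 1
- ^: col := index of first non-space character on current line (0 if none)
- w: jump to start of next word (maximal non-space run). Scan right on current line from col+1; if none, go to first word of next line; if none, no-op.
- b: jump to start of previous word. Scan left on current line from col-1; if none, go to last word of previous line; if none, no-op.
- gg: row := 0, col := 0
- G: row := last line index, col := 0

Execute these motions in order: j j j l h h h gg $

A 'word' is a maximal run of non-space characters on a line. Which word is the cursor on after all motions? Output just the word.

After 1 (j): row=1 col=0 char='_'
After 2 (j): row=2 col=0 char='t'
After 3 (j): row=2 col=0 char='t'
After 4 (l): row=2 col=1 char='r'
After 5 (h): row=2 col=0 char='t'
After 6 (h): row=2 col=0 char='t'
After 7 (h): row=2 col=0 char='t'
After 8 (gg): row=0 col=0 char='b'
After 9 ($): row=0 col=13 char='d'

Answer: bird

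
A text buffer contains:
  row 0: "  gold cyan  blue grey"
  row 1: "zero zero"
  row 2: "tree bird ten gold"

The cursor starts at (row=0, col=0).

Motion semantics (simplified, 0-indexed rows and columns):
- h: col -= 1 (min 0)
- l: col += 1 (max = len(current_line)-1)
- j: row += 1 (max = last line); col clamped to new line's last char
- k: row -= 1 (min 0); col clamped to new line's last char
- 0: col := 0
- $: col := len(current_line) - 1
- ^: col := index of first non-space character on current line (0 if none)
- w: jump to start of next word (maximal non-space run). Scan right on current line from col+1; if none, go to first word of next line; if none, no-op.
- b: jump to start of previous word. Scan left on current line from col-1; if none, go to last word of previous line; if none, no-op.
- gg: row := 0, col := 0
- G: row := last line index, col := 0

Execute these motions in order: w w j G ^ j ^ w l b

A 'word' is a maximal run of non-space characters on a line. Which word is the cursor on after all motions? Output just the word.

After 1 (w): row=0 col=2 char='g'
After 2 (w): row=0 col=7 char='c'
After 3 (j): row=1 col=7 char='r'
After 4 (G): row=2 col=0 char='t'
After 5 (^): row=2 col=0 char='t'
After 6 (j): row=2 col=0 char='t'
After 7 (^): row=2 col=0 char='t'
After 8 (w): row=2 col=5 char='b'
After 9 (l): row=2 col=6 char='i'
After 10 (b): row=2 col=5 char='b'

Answer: bird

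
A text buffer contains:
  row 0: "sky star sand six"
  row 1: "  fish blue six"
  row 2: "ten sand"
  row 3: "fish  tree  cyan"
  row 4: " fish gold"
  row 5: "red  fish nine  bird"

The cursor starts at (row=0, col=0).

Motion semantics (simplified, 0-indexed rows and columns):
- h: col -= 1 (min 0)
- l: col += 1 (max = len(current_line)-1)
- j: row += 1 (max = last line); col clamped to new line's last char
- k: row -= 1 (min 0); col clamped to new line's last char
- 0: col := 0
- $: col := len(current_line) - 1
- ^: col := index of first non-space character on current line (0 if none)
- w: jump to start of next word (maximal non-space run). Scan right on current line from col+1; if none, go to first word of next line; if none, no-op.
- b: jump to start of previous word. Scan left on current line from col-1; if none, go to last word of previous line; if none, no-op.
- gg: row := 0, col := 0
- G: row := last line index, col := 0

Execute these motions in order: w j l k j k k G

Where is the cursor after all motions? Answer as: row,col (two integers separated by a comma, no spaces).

Answer: 5,0

Derivation:
After 1 (w): row=0 col=4 char='s'
After 2 (j): row=1 col=4 char='s'
After 3 (l): row=1 col=5 char='h'
After 4 (k): row=0 col=5 char='t'
After 5 (j): row=1 col=5 char='h'
After 6 (k): row=0 col=5 char='t'
After 7 (k): row=0 col=5 char='t'
After 8 (G): row=5 col=0 char='r'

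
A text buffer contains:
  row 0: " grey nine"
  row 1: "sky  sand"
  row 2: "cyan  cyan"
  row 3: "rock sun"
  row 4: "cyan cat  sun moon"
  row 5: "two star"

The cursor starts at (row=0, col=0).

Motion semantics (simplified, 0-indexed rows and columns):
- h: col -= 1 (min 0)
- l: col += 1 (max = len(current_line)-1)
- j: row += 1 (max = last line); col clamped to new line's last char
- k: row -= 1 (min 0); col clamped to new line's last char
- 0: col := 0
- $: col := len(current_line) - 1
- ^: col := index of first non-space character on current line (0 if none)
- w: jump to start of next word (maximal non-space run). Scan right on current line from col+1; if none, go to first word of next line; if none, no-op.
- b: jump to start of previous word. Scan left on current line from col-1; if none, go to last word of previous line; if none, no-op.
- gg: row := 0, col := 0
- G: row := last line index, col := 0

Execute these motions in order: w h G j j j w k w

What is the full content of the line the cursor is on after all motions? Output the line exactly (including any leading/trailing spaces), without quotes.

Answer: cyan cat  sun moon

Derivation:
After 1 (w): row=0 col=1 char='g'
After 2 (h): row=0 col=0 char='_'
After 3 (G): row=5 col=0 char='t'
After 4 (j): row=5 col=0 char='t'
After 5 (j): row=5 col=0 char='t'
After 6 (j): row=5 col=0 char='t'
After 7 (w): row=5 col=4 char='s'
After 8 (k): row=4 col=4 char='_'
After 9 (w): row=4 col=5 char='c'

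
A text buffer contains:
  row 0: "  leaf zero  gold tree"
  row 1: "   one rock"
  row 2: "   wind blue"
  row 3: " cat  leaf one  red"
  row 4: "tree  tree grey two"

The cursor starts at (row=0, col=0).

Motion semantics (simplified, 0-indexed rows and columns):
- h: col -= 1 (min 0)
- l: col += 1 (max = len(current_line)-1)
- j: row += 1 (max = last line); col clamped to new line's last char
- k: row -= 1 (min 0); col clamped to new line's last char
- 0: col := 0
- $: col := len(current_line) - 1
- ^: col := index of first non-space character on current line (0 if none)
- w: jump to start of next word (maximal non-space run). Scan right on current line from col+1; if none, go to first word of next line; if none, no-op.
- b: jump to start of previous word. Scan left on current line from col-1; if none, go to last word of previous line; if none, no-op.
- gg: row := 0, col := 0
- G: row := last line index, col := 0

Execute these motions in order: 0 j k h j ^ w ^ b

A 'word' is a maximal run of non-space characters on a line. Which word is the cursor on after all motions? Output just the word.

After 1 (0): row=0 col=0 char='_'
After 2 (j): row=1 col=0 char='_'
After 3 (k): row=0 col=0 char='_'
After 4 (h): row=0 col=0 char='_'
After 5 (j): row=1 col=0 char='_'
After 6 (^): row=1 col=3 char='o'
After 7 (w): row=1 col=7 char='r'
After 8 (^): row=1 col=3 char='o'
After 9 (b): row=0 col=18 char='t'

Answer: tree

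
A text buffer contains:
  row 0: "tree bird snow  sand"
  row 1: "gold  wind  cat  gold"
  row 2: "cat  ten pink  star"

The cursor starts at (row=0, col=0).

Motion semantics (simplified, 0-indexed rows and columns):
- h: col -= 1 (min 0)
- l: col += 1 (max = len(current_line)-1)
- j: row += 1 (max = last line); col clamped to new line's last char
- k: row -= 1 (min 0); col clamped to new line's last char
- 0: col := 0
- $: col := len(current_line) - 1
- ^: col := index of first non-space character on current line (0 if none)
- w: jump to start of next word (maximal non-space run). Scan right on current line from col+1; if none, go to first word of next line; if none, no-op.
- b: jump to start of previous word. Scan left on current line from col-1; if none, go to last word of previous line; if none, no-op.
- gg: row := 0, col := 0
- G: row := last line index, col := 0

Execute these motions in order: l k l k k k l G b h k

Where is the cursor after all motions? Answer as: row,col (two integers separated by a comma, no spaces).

After 1 (l): row=0 col=1 char='r'
After 2 (k): row=0 col=1 char='r'
After 3 (l): row=0 col=2 char='e'
After 4 (k): row=0 col=2 char='e'
After 5 (k): row=0 col=2 char='e'
After 6 (k): row=0 col=2 char='e'
After 7 (l): row=0 col=3 char='e'
After 8 (G): row=2 col=0 char='c'
After 9 (b): row=1 col=17 char='g'
After 10 (h): row=1 col=16 char='_'
After 11 (k): row=0 col=16 char='s'

Answer: 0,16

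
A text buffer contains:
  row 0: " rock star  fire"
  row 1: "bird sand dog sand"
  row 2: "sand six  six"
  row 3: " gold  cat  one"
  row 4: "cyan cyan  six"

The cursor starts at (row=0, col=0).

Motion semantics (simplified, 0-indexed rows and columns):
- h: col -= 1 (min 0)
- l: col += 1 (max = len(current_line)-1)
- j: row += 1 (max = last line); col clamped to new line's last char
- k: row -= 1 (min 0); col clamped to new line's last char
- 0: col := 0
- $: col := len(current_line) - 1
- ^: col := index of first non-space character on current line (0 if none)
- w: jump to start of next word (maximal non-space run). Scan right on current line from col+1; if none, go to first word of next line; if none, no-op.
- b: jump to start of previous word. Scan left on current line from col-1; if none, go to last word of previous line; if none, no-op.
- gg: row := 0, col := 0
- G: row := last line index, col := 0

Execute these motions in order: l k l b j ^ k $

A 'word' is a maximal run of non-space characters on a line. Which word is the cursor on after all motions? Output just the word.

Answer: fire

Derivation:
After 1 (l): row=0 col=1 char='r'
After 2 (k): row=0 col=1 char='r'
After 3 (l): row=0 col=2 char='o'
After 4 (b): row=0 col=1 char='r'
After 5 (j): row=1 col=1 char='i'
After 6 (^): row=1 col=0 char='b'
After 7 (k): row=0 col=0 char='_'
After 8 ($): row=0 col=15 char='e'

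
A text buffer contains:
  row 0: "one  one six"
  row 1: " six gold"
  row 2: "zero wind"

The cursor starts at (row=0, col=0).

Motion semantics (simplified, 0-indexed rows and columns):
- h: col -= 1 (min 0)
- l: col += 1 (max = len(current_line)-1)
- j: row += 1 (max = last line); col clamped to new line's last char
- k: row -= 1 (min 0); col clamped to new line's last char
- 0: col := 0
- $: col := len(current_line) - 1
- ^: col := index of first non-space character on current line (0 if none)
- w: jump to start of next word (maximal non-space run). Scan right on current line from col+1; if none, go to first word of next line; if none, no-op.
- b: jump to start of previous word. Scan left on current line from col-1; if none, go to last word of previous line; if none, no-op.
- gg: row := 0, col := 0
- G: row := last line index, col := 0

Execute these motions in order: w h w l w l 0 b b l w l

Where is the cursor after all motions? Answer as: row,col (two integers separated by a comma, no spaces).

Answer: 0,6

Derivation:
After 1 (w): row=0 col=5 char='o'
After 2 (h): row=0 col=4 char='_'
After 3 (w): row=0 col=5 char='o'
After 4 (l): row=0 col=6 char='n'
After 5 (w): row=0 col=9 char='s'
After 6 (l): row=0 col=10 char='i'
After 7 (0): row=0 col=0 char='o'
After 8 (b): row=0 col=0 char='o'
After 9 (b): row=0 col=0 char='o'
After 10 (l): row=0 col=1 char='n'
After 11 (w): row=0 col=5 char='o'
After 12 (l): row=0 col=6 char='n'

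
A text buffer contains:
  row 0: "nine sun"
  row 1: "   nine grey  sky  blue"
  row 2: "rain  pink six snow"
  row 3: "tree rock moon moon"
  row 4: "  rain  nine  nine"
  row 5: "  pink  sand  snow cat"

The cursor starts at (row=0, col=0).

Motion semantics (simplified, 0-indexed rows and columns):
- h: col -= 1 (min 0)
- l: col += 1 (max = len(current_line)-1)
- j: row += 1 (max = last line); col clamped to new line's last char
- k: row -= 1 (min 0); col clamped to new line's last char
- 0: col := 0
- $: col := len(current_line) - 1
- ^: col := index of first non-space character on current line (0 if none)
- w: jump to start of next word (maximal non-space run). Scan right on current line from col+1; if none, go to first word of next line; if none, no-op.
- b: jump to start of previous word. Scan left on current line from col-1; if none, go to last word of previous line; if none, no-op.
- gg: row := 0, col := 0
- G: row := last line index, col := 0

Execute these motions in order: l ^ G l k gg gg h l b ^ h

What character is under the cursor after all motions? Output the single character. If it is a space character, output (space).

Answer: n

Derivation:
After 1 (l): row=0 col=1 char='i'
After 2 (^): row=0 col=0 char='n'
After 3 (G): row=5 col=0 char='_'
After 4 (l): row=5 col=1 char='_'
After 5 (k): row=4 col=1 char='_'
After 6 (gg): row=0 col=0 char='n'
After 7 (gg): row=0 col=0 char='n'
After 8 (h): row=0 col=0 char='n'
After 9 (l): row=0 col=1 char='i'
After 10 (b): row=0 col=0 char='n'
After 11 (^): row=0 col=0 char='n'
After 12 (h): row=0 col=0 char='n'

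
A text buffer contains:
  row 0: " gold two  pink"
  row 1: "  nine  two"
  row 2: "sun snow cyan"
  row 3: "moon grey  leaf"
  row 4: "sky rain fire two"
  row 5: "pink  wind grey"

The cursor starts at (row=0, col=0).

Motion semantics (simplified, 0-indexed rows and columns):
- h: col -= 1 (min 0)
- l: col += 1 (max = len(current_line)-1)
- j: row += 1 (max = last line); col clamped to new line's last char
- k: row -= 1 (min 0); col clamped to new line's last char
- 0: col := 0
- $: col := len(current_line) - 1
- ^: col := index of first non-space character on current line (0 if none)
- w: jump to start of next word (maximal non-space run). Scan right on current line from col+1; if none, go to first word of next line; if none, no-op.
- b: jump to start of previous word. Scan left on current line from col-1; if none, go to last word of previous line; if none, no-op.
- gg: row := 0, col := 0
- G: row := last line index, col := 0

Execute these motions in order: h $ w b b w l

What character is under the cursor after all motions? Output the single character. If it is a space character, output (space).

Answer: i

Derivation:
After 1 (h): row=0 col=0 char='_'
After 2 ($): row=0 col=14 char='k'
After 3 (w): row=1 col=2 char='n'
After 4 (b): row=0 col=11 char='p'
After 5 (b): row=0 col=6 char='t'
After 6 (w): row=0 col=11 char='p'
After 7 (l): row=0 col=12 char='i'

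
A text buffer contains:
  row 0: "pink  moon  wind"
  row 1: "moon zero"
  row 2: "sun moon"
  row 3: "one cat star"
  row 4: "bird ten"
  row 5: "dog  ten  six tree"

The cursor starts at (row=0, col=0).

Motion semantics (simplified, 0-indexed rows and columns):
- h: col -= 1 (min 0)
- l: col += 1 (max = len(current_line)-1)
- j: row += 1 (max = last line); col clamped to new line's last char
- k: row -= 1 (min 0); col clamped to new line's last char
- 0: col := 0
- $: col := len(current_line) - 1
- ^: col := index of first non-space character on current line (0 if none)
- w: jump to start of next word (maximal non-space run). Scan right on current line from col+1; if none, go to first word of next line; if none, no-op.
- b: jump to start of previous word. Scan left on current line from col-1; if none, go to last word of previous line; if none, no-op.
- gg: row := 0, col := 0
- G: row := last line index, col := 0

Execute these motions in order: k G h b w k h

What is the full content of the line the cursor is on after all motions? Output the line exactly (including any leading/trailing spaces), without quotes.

After 1 (k): row=0 col=0 char='p'
After 2 (G): row=5 col=0 char='d'
After 3 (h): row=5 col=0 char='d'
After 4 (b): row=4 col=5 char='t'
After 5 (w): row=5 col=0 char='d'
After 6 (k): row=4 col=0 char='b'
After 7 (h): row=4 col=0 char='b'

Answer: bird ten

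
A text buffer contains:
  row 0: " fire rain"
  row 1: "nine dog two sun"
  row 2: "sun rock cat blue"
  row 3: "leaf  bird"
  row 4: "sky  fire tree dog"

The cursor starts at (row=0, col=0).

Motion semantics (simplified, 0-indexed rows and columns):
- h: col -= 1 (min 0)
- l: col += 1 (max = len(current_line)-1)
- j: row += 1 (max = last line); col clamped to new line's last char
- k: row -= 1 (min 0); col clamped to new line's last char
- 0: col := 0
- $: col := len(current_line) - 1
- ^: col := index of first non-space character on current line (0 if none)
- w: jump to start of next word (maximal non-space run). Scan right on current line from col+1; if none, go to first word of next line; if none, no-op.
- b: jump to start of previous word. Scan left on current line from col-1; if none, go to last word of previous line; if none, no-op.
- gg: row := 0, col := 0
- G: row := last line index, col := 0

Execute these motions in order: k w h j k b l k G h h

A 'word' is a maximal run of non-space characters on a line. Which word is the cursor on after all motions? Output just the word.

Answer: sky

Derivation:
After 1 (k): row=0 col=0 char='_'
After 2 (w): row=0 col=1 char='f'
After 3 (h): row=0 col=0 char='_'
After 4 (j): row=1 col=0 char='n'
After 5 (k): row=0 col=0 char='_'
After 6 (b): row=0 col=0 char='_'
After 7 (l): row=0 col=1 char='f'
After 8 (k): row=0 col=1 char='f'
After 9 (G): row=4 col=0 char='s'
After 10 (h): row=4 col=0 char='s'
After 11 (h): row=4 col=0 char='s'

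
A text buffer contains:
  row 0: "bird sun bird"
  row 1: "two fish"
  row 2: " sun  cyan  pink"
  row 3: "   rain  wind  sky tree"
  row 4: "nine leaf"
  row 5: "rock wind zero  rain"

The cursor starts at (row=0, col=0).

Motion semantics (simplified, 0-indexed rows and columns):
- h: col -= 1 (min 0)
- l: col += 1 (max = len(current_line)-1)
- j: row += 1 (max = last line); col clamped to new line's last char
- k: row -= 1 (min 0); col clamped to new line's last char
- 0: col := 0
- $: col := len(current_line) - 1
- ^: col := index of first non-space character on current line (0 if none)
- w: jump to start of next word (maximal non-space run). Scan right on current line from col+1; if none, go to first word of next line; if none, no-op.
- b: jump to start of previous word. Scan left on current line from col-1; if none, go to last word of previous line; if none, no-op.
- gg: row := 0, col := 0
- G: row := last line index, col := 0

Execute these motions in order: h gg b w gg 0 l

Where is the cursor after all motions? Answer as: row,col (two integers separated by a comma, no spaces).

After 1 (h): row=0 col=0 char='b'
After 2 (gg): row=0 col=0 char='b'
After 3 (b): row=0 col=0 char='b'
After 4 (w): row=0 col=5 char='s'
After 5 (gg): row=0 col=0 char='b'
After 6 (0): row=0 col=0 char='b'
After 7 (l): row=0 col=1 char='i'

Answer: 0,1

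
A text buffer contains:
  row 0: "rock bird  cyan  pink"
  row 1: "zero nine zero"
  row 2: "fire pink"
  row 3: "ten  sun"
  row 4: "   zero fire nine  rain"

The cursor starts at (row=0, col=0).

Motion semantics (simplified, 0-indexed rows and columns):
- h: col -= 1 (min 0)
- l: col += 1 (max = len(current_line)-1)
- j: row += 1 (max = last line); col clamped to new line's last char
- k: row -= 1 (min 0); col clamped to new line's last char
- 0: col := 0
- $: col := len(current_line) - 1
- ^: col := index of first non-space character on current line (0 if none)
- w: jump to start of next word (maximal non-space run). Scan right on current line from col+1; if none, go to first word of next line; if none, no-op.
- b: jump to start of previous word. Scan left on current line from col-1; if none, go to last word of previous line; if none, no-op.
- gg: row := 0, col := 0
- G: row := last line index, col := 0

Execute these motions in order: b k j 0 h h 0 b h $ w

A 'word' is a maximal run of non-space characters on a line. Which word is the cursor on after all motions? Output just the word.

After 1 (b): row=0 col=0 char='r'
After 2 (k): row=0 col=0 char='r'
After 3 (j): row=1 col=0 char='z'
After 4 (0): row=1 col=0 char='z'
After 5 (h): row=1 col=0 char='z'
After 6 (h): row=1 col=0 char='z'
After 7 (0): row=1 col=0 char='z'
After 8 (b): row=0 col=17 char='p'
After 9 (h): row=0 col=16 char='_'
After 10 ($): row=0 col=20 char='k'
After 11 (w): row=1 col=0 char='z'

Answer: zero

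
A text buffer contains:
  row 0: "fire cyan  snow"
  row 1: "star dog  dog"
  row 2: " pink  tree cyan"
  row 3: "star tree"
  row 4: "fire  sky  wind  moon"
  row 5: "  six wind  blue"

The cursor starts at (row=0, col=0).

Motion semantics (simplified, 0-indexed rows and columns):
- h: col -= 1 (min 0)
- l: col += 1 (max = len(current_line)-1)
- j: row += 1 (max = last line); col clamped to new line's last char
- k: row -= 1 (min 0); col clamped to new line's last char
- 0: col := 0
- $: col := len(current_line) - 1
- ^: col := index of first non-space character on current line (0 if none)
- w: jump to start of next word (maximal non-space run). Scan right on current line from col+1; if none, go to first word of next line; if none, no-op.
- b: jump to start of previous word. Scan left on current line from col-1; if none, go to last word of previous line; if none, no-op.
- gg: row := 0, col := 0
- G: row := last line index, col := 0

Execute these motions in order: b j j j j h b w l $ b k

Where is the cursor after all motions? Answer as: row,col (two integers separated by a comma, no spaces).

After 1 (b): row=0 col=0 char='f'
After 2 (j): row=1 col=0 char='s'
After 3 (j): row=2 col=0 char='_'
After 4 (j): row=3 col=0 char='s'
After 5 (j): row=4 col=0 char='f'
After 6 (h): row=4 col=0 char='f'
After 7 (b): row=3 col=5 char='t'
After 8 (w): row=4 col=0 char='f'
After 9 (l): row=4 col=1 char='i'
After 10 ($): row=4 col=20 char='n'
After 11 (b): row=4 col=17 char='m'
After 12 (k): row=3 col=8 char='e'

Answer: 3,8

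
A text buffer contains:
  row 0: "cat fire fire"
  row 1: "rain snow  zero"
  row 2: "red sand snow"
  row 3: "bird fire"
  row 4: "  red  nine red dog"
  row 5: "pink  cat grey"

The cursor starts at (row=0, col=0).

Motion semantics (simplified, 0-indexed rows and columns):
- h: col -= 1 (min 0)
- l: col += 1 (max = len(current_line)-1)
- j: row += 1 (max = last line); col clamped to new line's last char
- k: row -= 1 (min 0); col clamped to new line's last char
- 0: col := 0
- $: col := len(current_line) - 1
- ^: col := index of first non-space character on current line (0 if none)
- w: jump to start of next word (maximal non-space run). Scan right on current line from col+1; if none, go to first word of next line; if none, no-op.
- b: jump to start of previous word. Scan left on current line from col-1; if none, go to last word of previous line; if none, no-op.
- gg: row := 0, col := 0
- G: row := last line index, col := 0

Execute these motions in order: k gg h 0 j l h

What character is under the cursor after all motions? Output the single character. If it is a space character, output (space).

Answer: r

Derivation:
After 1 (k): row=0 col=0 char='c'
After 2 (gg): row=0 col=0 char='c'
After 3 (h): row=0 col=0 char='c'
After 4 (0): row=0 col=0 char='c'
After 5 (j): row=1 col=0 char='r'
After 6 (l): row=1 col=1 char='a'
After 7 (h): row=1 col=0 char='r'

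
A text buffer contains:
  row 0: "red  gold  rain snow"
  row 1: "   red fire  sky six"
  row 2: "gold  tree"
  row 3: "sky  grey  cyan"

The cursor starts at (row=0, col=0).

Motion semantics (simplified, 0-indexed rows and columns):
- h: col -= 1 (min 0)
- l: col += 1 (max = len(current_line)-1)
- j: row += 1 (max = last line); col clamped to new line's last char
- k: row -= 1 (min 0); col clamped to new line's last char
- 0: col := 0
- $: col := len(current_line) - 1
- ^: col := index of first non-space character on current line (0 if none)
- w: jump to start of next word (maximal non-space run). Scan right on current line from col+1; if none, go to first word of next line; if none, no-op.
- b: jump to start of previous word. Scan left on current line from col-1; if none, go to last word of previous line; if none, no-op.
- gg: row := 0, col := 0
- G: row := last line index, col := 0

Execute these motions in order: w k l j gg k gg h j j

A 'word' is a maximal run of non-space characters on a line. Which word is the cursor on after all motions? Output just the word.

Answer: gold

Derivation:
After 1 (w): row=0 col=5 char='g'
After 2 (k): row=0 col=5 char='g'
After 3 (l): row=0 col=6 char='o'
After 4 (j): row=1 col=6 char='_'
After 5 (gg): row=0 col=0 char='r'
After 6 (k): row=0 col=0 char='r'
After 7 (gg): row=0 col=0 char='r'
After 8 (h): row=0 col=0 char='r'
After 9 (j): row=1 col=0 char='_'
After 10 (j): row=2 col=0 char='g'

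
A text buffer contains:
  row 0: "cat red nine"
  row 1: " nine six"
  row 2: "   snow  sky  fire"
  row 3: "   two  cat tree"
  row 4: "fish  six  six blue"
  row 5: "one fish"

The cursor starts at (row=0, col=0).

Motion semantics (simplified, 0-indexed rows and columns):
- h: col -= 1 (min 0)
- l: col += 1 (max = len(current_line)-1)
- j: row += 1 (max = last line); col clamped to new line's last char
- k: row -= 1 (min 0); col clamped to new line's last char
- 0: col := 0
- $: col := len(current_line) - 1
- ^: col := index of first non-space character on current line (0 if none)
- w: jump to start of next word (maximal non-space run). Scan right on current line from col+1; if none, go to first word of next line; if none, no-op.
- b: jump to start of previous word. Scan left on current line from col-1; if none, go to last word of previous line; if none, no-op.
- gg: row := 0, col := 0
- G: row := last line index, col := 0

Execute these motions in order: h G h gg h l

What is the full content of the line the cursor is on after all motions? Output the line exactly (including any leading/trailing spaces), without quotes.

Answer: cat red nine

Derivation:
After 1 (h): row=0 col=0 char='c'
After 2 (G): row=5 col=0 char='o'
After 3 (h): row=5 col=0 char='o'
After 4 (gg): row=0 col=0 char='c'
After 5 (h): row=0 col=0 char='c'
After 6 (l): row=0 col=1 char='a'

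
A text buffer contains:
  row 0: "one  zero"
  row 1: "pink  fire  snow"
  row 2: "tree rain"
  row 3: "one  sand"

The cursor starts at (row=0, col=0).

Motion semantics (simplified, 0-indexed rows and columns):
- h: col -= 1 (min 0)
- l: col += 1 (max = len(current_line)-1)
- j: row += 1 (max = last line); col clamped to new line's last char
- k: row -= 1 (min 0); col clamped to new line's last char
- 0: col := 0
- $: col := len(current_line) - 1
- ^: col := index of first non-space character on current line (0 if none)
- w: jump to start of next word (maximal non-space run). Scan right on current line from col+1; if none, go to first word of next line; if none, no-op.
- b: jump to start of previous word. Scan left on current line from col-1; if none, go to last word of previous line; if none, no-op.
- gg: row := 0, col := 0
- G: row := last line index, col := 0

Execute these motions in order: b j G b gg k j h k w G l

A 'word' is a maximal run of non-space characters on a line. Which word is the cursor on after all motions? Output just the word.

After 1 (b): row=0 col=0 char='o'
After 2 (j): row=1 col=0 char='p'
After 3 (G): row=3 col=0 char='o'
After 4 (b): row=2 col=5 char='r'
After 5 (gg): row=0 col=0 char='o'
After 6 (k): row=0 col=0 char='o'
After 7 (j): row=1 col=0 char='p'
After 8 (h): row=1 col=0 char='p'
After 9 (k): row=0 col=0 char='o'
After 10 (w): row=0 col=5 char='z'
After 11 (G): row=3 col=0 char='o'
After 12 (l): row=3 col=1 char='n'

Answer: one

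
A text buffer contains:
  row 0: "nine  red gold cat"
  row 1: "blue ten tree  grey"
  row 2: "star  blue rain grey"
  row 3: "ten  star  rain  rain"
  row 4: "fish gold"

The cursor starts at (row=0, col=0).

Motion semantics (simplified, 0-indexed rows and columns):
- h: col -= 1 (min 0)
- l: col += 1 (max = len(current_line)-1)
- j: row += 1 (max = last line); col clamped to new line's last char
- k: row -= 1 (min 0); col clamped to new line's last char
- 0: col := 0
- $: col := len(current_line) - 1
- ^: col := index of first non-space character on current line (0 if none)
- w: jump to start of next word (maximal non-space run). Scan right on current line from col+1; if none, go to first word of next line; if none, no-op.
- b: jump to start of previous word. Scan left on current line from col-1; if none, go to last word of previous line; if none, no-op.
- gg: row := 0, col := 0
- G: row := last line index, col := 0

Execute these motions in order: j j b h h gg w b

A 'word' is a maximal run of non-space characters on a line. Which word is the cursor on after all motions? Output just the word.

Answer: nine

Derivation:
After 1 (j): row=1 col=0 char='b'
After 2 (j): row=2 col=0 char='s'
After 3 (b): row=1 col=15 char='g'
After 4 (h): row=1 col=14 char='_'
After 5 (h): row=1 col=13 char='_'
After 6 (gg): row=0 col=0 char='n'
After 7 (w): row=0 col=6 char='r'
After 8 (b): row=0 col=0 char='n'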